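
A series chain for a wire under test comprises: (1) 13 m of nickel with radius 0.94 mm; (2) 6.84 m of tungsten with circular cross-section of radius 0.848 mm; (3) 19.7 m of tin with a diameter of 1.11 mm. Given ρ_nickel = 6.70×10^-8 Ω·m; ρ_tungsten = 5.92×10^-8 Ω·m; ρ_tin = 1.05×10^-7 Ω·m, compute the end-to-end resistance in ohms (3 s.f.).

2.63 Ω

Seg 1: A = πr² = π(9.4000e-04 m)² = 2.776e-06 m²
R_1 = (6.70×10^-8)(13)/(2.776e-06) = 0.3138 Ω
Seg 2: A = πr² = π(8.4800e-04 m)² = 2.259e-06 m²
R_2 = (5.92×10^-8)(6.84)/(2.259e-06) = 0.1792 Ω
Seg 3: A = π(d/2)² = π(5.5500e-04 m)² = 9.677e-07 m²
R_3 = (1.05×10^-7)(19.7)/(9.677e-07) = 2.138 Ω
R_total = R_1 + R_2 + R_3 = 2.63 Ω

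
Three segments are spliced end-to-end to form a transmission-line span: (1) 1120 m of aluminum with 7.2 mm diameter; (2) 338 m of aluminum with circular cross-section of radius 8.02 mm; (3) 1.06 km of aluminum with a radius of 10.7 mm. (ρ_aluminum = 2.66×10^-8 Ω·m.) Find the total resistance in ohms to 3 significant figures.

Seg 1: A = π(d/2)² = π(3.6000e-03 m)² = 4.072e-05 m²
R_1 = (2.66×10^-8)(1120)/(4.072e-05) = 0.7317 Ω
Seg 2: A = πr² = π(8.0200e-03 m)² = 2.021e-04 m²
R_2 = (2.66×10^-8)(338)/(2.021e-04) = 0.04449 Ω
Seg 3: A = πr² = π(1.0700e-02 m)² = 3.597e-04 m²
R_3 = (2.66×10^-8)(1060)/(3.597e-04) = 0.07839 Ω
R_total = R_1 + R_2 + R_3 = 0.855 Ω

0.855 Ω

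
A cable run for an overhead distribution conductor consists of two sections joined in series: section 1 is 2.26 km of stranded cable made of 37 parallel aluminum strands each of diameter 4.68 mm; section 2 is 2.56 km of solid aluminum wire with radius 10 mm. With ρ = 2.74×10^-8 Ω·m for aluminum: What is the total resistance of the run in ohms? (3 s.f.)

0.321 Ω

Section 1: A_strand = π(2.3400e-03)² = 1.720e-05 m²; R₁ = ρL/(N·A_s) = (2.74×10^-8)(2260)/(37×1.720e-05) = 0.09729 Ω
Section 2: A = πr² = π(1.0000e-02 m)² = 3.142e-04 m²
R₂ = (2.74×10^-8)(2560)/(3.142e-04) = 0.2233 Ω
R = R₁ + R₂ = 0.321 Ω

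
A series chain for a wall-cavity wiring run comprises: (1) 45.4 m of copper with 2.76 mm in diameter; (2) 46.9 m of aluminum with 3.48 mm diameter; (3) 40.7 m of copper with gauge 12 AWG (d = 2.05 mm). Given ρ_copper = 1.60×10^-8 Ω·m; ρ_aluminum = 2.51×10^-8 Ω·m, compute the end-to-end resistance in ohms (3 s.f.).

Seg 1: A = π(d/2)² = π(1.3800e-03 m)² = 5.983e-06 m²
R_1 = (1.60×10^-8)(45.4)/(5.983e-06) = 0.1214 Ω
Seg 2: A = π(d/2)² = π(1.7400e-03 m)² = 9.511e-06 m²
R_2 = (2.51×10^-8)(46.9)/(9.511e-06) = 0.1238 Ω
Seg 3: A = π(2.05/2 mm)² = π(1.0250e-03 m)² = 3.301e-06 m²
R_3 = (1.60×10^-8)(40.7)/(3.301e-06) = 0.1973 Ω
R_total = R_1 + R_2 + R_3 = 0.442 Ω

0.442 Ω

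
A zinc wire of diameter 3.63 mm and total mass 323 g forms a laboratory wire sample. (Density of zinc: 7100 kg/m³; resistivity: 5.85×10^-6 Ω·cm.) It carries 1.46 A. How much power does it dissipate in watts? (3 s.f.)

0.0530 W

ρ = 5.85×10^-6 Ω·cm = 5.85×10^-8 Ω·m
A = π(d/2)² = π(1.8150e-03 m)² = 1.0349e-05 m²
L = m/(density·A) = 0.323/(7100×1.0349e-05) = 4.396 m
R = ρL/A = (5.85×10^-8)(4.396)/(1.0349e-05) = 0.02485 Ω
P = I²R = (1.46)² × 0.02485 = 0.0530 W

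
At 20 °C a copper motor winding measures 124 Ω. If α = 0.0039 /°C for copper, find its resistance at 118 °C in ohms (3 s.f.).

171 Ω

ΔT = 118 − 20 = 98 °C
R = R₀(1 + αΔT) = 124 × (1 + 0.0039×98) = 124 × 1.382 = 171 Ω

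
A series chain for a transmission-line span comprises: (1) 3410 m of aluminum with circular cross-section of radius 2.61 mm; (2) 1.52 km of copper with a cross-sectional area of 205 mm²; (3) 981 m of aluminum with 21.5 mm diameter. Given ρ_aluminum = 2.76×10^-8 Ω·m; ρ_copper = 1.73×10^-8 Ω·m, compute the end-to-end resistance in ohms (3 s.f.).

Seg 1: A = πr² = π(2.6100e-03 m)² = 2.140e-05 m²
R_1 = (2.76×10^-8)(3410)/(2.140e-05) = 4.398 Ω
Seg 2: A = 205 mm² = 2.050e-04 m²
R_2 = (1.73×10^-8)(1520)/(2.050e-04) = 0.1283 Ω
Seg 3: A = π(d/2)² = π(1.0750e-02 m)² = 3.631e-04 m²
R_3 = (2.76×10^-8)(981)/(3.631e-04) = 0.07458 Ω
R_total = R_1 + R_2 + R_3 = 4.60 Ω

4.60 Ω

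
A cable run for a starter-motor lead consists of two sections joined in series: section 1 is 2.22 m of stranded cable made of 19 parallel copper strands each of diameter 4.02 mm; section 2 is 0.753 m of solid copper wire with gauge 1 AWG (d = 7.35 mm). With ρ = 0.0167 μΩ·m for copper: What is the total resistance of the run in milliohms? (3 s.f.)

0.450 mΩ

ρ = 0.0167 μΩ·m = 1.67×10^-8 Ω·m
Section 1: A_strand = π(2.0100e-03)² = 1.269e-05 m²; R₁ = ρL/(N·A_s) = (1.67×10^-8)(2.22)/(19×1.269e-05) = 1.537×10^-4 Ω
Section 2: A = π(7.35/2 mm)² = π(3.6750e-03 m)² = 4.243e-05 m²
R₂ = (1.67×10^-8)(0.753)/(4.243e-05) = 2.964×10^-4 Ω
R = R₁ + R₂ = 0.450 mΩ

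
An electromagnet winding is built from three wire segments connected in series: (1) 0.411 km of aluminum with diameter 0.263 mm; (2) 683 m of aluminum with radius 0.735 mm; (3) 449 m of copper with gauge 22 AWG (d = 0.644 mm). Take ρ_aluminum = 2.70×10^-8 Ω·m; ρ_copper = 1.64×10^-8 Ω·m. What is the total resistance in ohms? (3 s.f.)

238 Ω

Seg 1: A = π(d/2)² = π(1.3150e-04 m)² = 5.433e-08 m²
R_1 = (2.70×10^-8)(411)/(5.433e-08) = 204.3 Ω
Seg 2: A = πr² = π(7.3500e-04 m)² = 1.697e-06 m²
R_2 = (2.70×10^-8)(683)/(1.697e-06) = 10.87 Ω
Seg 3: A = π(0.644/2 mm)² = π(3.2200e-04 m)² = 3.257e-07 m²
R_3 = (1.64×10^-8)(449)/(3.257e-07) = 22.61 Ω
R_total = R_1 + R_2 + R_3 = 238 Ω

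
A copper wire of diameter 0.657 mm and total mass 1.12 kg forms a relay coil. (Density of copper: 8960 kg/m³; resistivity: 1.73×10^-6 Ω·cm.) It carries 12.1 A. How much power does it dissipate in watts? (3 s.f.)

ρ = 1.73×10^-6 Ω·cm = 1.73×10^-8 Ω·m
A = π(d/2)² = π(3.2850e-04 m)² = 3.3902e-07 m²
L = m/(density·A) = 1.12/(8960×3.3902e-07) = 368.7 m
R = ρL/A = (1.73×10^-8)(368.7)/(3.3902e-07) = 18.82 Ω
P = I²R = (12.1)² × 18.82 = 2750 W

2750 W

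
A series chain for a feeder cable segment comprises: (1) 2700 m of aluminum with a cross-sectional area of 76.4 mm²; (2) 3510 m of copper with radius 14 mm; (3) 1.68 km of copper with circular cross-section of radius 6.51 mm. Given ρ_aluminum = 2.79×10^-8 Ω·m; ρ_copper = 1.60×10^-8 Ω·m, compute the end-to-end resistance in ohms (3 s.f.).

Seg 1: A = 76.4 mm² = 7.640e-05 m²
R_1 = (2.79×10^-8)(2700)/(7.640e-05) = 0.986 Ω
Seg 2: A = πr² = π(1.4000e-02 m)² = 6.158e-04 m²
R_2 = (1.60×10^-8)(3510)/(6.158e-04) = 0.09121 Ω
Seg 3: A = πr² = π(6.5100e-03 m)² = 1.331e-04 m²
R_3 = (1.60×10^-8)(1680)/(1.331e-04) = 0.2019 Ω
R_total = R_1 + R_2 + R_3 = 1.28 Ω

1.28 Ω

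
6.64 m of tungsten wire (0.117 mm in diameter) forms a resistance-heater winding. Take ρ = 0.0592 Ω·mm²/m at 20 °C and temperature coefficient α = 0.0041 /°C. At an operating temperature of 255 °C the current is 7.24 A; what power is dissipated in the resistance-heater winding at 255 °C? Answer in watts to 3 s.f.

ρ = 0.0592 Ω·mm²/m = 5.92×10^-8 Ω·m
A = π(d/2)² = π(5.8500e-05 m)² = 1.075e-08 m²
R₍20₎ = ρL/A = (5.92×10^-8)(6.64)/(1.075e-08) = 36.56 Ω
R₍255₎ = R₍20₎(1 + αΔT) = 36.56 × (1 + 0.0041×235) = 71.79 Ω
P = I²R = (7.24)² × 71.79 = 3760 W

3760 W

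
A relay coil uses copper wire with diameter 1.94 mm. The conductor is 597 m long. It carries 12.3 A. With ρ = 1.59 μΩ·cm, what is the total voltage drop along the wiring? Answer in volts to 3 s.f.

ρ = 1.59 μΩ·cm = 1.59×10^-8 Ω·m
A = π(d/2)² = π(9.7000e-04 m)² = 2.956e-06 m²
R = ρL/A = (1.59×10^-8)(597)/(2.956e-06) = 3.211 Ω
V = IR = 12.3 × 3.211 = 39.5 V

39.5 V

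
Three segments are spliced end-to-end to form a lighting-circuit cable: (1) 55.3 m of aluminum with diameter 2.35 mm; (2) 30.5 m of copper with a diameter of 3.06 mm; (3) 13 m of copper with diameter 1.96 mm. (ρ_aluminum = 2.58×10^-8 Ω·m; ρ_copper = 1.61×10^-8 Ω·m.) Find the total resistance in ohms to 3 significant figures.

Seg 1: A = π(d/2)² = π(1.1750e-03 m)² = 4.337e-06 m²
R_1 = (2.58×10^-8)(55.3)/(4.337e-06) = 0.3289 Ω
Seg 2: A = π(d/2)² = π(1.5300e-03 m)² = 7.354e-06 m²
R_2 = (1.61×10^-8)(30.5)/(7.354e-06) = 0.06677 Ω
Seg 3: A = π(d/2)² = π(9.8000e-04 m)² = 3.017e-06 m²
R_3 = (1.61×10^-8)(13)/(3.017e-06) = 0.06937 Ω
R_total = R_1 + R_2 + R_3 = 0.465 Ω

0.465 Ω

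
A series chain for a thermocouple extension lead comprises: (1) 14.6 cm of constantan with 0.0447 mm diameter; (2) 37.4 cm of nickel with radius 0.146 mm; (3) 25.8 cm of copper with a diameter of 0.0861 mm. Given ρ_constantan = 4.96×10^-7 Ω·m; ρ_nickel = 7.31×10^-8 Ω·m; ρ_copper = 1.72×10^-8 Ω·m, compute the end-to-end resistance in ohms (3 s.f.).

47.3 Ω

Seg 1: A = π(d/2)² = π(2.2350e-05 m)² = 1.569e-09 m²
R_1 = (4.96×10^-7)(0.146)/(1.569e-09) = 46.15 Ω
Seg 2: A = πr² = π(1.4600e-04 m)² = 6.697e-08 m²
R_2 = (7.31×10^-8)(0.374)/(6.697e-08) = 0.4083 Ω
Seg 3: A = π(d/2)² = π(4.3050e-05 m)² = 5.822e-09 m²
R_3 = (1.72×10^-8)(0.258)/(5.822e-09) = 0.7622 Ω
R_total = R_1 + R_2 + R_3 = 47.3 Ω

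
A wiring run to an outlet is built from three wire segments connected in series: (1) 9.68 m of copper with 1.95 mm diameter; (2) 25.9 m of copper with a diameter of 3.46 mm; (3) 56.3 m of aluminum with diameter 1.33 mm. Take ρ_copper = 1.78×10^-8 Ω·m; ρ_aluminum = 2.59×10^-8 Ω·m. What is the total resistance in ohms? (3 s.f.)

Seg 1: A = π(d/2)² = π(9.7500e-04 m)² = 2.986e-06 m²
R_1 = (1.78×10^-8)(9.68)/(2.986e-06) = 0.05769 Ω
Seg 2: A = π(d/2)² = π(1.7300e-03 m)² = 9.402e-06 m²
R_2 = (1.78×10^-8)(25.9)/(9.402e-06) = 0.04903 Ω
Seg 3: A = π(d/2)² = π(6.6500e-04 m)² = 1.389e-06 m²
R_3 = (2.59×10^-8)(56.3)/(1.389e-06) = 1.05 Ω
R_total = R_1 + R_2 + R_3 = 1.16 Ω

1.16 Ω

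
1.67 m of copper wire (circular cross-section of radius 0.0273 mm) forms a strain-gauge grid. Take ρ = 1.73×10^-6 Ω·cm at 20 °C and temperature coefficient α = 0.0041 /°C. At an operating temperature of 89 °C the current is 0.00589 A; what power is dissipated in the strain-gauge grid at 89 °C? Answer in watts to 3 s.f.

5.49×10^-4 W

ρ = 1.73×10^-6 Ω·cm = 1.73×10^-8 Ω·m
A = πr² = π(2.7300e-05 m)² = 2.341e-09 m²
R₍20₎ = ρL/A = (1.73×10^-8)(1.67)/(2.341e-09) = 12.34 Ω
R₍89₎ = R₍20₎(1 + αΔT) = 12.34 × (1 + 0.0041×69) = 15.83 Ω
P = I²R = (0.00589)² × 15.83 = 5.49×10^-4 W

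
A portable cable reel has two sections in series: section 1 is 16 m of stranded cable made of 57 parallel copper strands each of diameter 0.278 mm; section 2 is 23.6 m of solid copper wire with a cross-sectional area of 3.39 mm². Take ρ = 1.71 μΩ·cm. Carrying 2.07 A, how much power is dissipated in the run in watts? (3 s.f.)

0.849 W

ρ = 1.71 μΩ·cm = 1.71×10^-8 Ω·m
Section 1: A_strand = π(1.3900e-04)² = 6.070e-08 m²; R₁ = ρL/(N·A_s) = (1.71×10^-8)(16)/(57×6.070e-08) = 0.07908 Ω
Section 2: A = 3.39 mm² = 3.390e-06 m²
R₂ = (1.71×10^-8)(23.6)/(3.390e-06) = 0.119 Ω
R = R₁ + R₂ = 0.1981 Ω
P = I²R = (2.07)² × 0.1981 = 0.849 W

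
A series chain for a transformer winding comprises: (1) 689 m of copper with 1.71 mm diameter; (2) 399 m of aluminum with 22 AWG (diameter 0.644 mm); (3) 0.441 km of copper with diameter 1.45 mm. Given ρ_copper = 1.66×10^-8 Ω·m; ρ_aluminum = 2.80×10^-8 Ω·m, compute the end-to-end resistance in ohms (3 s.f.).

43.7 Ω

Seg 1: A = π(d/2)² = π(8.5500e-04 m)² = 2.297e-06 m²
R_1 = (1.66×10^-8)(689)/(2.297e-06) = 4.98 Ω
Seg 2: A = π(0.644/2 mm)² = π(3.2200e-04 m)² = 3.257e-07 m²
R_2 = (2.80×10^-8)(399)/(3.257e-07) = 34.3 Ω
Seg 3: A = π(d/2)² = π(7.2500e-04 m)² = 1.651e-06 m²
R_3 = (1.66×10^-8)(441)/(1.651e-06) = 4.433 Ω
R_total = R_1 + R_2 + R_3 = 43.7 Ω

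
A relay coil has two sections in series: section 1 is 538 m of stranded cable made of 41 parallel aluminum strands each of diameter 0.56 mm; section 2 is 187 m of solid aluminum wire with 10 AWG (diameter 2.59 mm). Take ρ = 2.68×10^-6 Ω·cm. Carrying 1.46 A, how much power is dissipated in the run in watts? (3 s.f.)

5.07 W

ρ = 2.68×10^-6 Ω·cm = 2.68×10^-8 Ω·m
Section 1: A_strand = π(2.8000e-04)² = 2.463e-07 m²; R₁ = ρL/(N·A_s) = (2.68×10^-8)(538)/(41×2.463e-07) = 1.428 Ω
Section 2: A = π(2.59/2 mm)² = π(1.2950e-03 m)² = 5.269e-06 m²
R₂ = (2.68×10^-8)(187)/(5.269e-06) = 0.9512 Ω
R = R₁ + R₂ = 2.379 Ω
P = I²R = (1.46)² × 2.379 = 5.07 W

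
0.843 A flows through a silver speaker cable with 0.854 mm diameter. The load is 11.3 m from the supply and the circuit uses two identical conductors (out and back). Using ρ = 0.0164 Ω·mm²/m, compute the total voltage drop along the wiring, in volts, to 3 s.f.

ρ = 0.0164 Ω·mm²/m = 1.64×10^-8 Ω·m
A = π(d/2)² = π(4.2700e-04 m)² = 5.728e-07 m²
Total conductor length (both ways) L = 2 × 11.3 = 22.6 m
R = ρL/A = (1.64×10^-8)(22.6)/(5.728e-07) = 0.6471 Ω
V = IR = 0.843 × 0.6471 = 0.545 V

0.545 V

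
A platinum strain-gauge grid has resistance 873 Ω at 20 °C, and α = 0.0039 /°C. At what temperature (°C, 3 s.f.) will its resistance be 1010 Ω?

R = R₀(1 + α(T − T₀)) ⇒ T = T₀ + (R/R₀ − 1)/α
T = 20 + (1010/873 − 1)/0.0039 = 20 + (0.1569)/0.0039 = 60.2 °C

60.2 °C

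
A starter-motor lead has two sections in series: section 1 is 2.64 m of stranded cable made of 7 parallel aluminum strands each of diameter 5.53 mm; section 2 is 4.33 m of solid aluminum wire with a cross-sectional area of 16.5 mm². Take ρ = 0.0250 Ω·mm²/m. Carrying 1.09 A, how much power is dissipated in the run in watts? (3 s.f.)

0.00826 W

ρ = 0.0250 Ω·mm²/m = 2.50×10^-8 Ω·m
Section 1: A_strand = π(2.7650e-03)² = 2.402e-05 m²; R₁ = ρL/(N·A_s) = (2.50×10^-8)(2.64)/(7×2.402e-05) = 3.926×10^-4 Ω
Section 2: A = 16.5 mm² = 1.650e-05 m²
R₂ = (2.50×10^-8)(4.33)/(1.650e-05) = 0.006561 Ω
R = R₁ + R₂ = 0.006953 Ω
P = I²R = (1.09)² × 0.006953 = 0.00826 W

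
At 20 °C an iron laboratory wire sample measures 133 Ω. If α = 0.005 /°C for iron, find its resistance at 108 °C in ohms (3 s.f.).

ΔT = 108 − 20 = 88 °C
R = R₀(1 + αΔT) = 133 × (1 + 0.005×88) = 133 × 1.44 = 192 Ω

192 Ω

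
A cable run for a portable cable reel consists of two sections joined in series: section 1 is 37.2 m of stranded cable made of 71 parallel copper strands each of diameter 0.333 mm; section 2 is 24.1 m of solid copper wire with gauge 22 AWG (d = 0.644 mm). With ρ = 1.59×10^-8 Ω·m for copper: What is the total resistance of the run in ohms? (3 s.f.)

Section 1: A_strand = π(1.6650e-04)² = 8.709e-08 m²; R₁ = ρL/(N·A_s) = (1.59×10^-8)(37.2)/(71×8.709e-08) = 0.09565 Ω
Section 2: A = π(0.644/2 mm)² = π(3.2200e-04 m)² = 3.257e-07 m²
R₂ = (1.59×10^-8)(24.1)/(3.257e-07) = 1.176 Ω
R = R₁ + R₂ = 1.27 Ω

1.27 Ω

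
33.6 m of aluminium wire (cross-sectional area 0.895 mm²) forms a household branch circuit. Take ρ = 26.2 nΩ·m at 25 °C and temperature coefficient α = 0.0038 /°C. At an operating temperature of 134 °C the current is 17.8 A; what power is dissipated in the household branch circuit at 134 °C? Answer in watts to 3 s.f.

441 W

ρ = 26.2 nΩ·m = 2.62×10^-8 Ω·m
A = 0.895 mm² = 8.950e-07 m²
R₍25₎ = ρL/A = (2.62×10^-8)(33.6)/(8.950e-07) = 0.9836 Ω
R₍134₎ = R₍25₎(1 + αΔT) = 0.9836 × (1 + 0.0038×109) = 1.391 Ω
P = I²R = (17.8)² × 1.391 = 441 W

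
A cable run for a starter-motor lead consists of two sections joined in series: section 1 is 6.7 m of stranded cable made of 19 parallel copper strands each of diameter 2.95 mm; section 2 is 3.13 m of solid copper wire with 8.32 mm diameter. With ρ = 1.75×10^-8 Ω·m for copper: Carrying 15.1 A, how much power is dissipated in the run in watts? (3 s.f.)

0.436 W

Section 1: A_strand = π(1.4750e-03)² = 6.835e-06 m²; R₁ = ρL/(N·A_s) = (1.75×10^-8)(6.7)/(19×6.835e-06) = 9.029×10^-4 Ω
Section 2: A = π(d/2)² = π(4.1600e-03 m)² = 5.437e-05 m²
R₂ = (1.75×10^-8)(3.13)/(5.437e-05) = 0.001008 Ω
R = R₁ + R₂ = 0.00191 Ω
P = I²R = (15.1)² × 0.00191 = 0.436 W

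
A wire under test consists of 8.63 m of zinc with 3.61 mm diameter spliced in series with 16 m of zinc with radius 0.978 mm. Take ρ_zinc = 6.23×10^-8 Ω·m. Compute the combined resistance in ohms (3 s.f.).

Segment 1: A = π(d/2)² = π(1.8050e-03 m)² = 1.024e-05 m²
R₁ = ρL/A = (6.23×10^-8)(8.63)/(1.024e-05) = 0.05253 Ω
Segment 2: A = πr² = π(9.7800e-04 m)² = 3.005e-06 m²
R₂ = (6.23×10^-8)(16)/(3.005e-06) = 0.3317 Ω
R = R₁ + R₂ = 0.384 Ω

0.384 Ω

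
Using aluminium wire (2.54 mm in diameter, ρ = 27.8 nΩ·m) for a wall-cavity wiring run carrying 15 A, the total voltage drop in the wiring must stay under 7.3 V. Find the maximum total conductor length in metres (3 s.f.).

88.7 m

ρ = 27.8 nΩ·m = 2.78×10^-8 Ω·m
A = π(d/2)² = π(1.2700e-03 m)² = 5.067e-06 m²
L_max = V_max·A/(1·ρI) = (7.3)(5.067e-06)/(2.78×10^-8×15) = 88.7 m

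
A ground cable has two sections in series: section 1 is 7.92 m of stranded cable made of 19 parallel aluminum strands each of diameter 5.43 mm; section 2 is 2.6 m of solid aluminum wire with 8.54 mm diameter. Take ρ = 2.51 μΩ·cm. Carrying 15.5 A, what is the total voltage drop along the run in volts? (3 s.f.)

0.0247 V

ρ = 2.51 μΩ·cm = 2.51×10^-8 Ω·m
Section 1: A_strand = π(2.7150e-03)² = 2.316e-05 m²; R₁ = ρL/(N·A_s) = (2.51×10^-8)(7.92)/(19×2.316e-05) = 4.518×10^-4 Ω
Section 2: A = π(d/2)² = π(4.2700e-03 m)² = 5.728e-05 m²
R₂ = (2.51×10^-8)(2.6)/(5.728e-05) = 0.001139 Ω
R = R₁ + R₂ = 0.001591 Ω
V = IR = 15.5 × 0.001591 = 0.0247 V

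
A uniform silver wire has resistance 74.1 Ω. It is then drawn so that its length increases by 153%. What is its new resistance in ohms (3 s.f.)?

k = 1 + 153/100 = 2.53; volume constant ⇒ A' = A/k, so R' = k²R.
R' = 6.401 × 74.1 = 474 Ω

474 Ω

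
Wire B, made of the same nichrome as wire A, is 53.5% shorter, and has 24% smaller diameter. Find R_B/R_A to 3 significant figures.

0.805

R ∝ L/d², so R_B/R_A = (1 − 53.5/100) × (1 − 24/100)⁻²
= 0.465 × 1.731 = 0.805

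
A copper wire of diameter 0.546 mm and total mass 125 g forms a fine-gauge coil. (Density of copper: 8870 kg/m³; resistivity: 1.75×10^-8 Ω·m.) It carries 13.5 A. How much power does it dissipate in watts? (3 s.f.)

A = π(d/2)² = π(2.7300e-04 m)² = 2.3414e-07 m²
L = m/(density·A) = 0.125/(8870×2.3414e-07) = 60.19 m
R = ρL/A = (1.75×10^-8)(60.19)/(2.3414e-07) = 4.499 Ω
P = I²R = (13.5)² × 4.499 = 820 W

820 W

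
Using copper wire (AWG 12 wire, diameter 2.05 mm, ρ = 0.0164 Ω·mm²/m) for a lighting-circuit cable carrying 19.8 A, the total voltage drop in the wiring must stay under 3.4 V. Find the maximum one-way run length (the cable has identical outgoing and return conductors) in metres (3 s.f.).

17.3 m

ρ = 0.0164 Ω·mm²/m = 1.64×10^-8 Ω·m
A = π(2.05/2 mm)² = π(1.0250e-03 m)² = 3.301e-06 m²
L_max = V_max·A/(2·ρI) = (3.4)(3.301e-06)/(2×1.64×10^-8×19.8) = 17.3 m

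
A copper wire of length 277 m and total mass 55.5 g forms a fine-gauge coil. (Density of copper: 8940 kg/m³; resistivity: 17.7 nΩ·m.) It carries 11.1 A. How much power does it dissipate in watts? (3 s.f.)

27000 W

ρ = 17.7 nΩ·m = 1.77×10^-8 Ω·m
A = m/(density·L) = 0.0555/(8940×277) = 2.2412e-08 m²
R = ρL/A = (1.77×10^-8)(277)/(2.2412e-08) = 218.8 Ω
P = I²R = (11.1)² × 218.8 = 27000 W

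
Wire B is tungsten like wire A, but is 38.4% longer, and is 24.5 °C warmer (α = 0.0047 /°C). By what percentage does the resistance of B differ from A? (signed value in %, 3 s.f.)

R ∝ ρL/d² with ρ ∝ (1+αΔT), so R_B/R_A = (1 + 38.4/100) × (1 + 0.0047×24.5)
= 1.384 × 1.115 = 1.543
(R_B − R_A)/R_A = 1.543 − 1 = 54.3%

54.3%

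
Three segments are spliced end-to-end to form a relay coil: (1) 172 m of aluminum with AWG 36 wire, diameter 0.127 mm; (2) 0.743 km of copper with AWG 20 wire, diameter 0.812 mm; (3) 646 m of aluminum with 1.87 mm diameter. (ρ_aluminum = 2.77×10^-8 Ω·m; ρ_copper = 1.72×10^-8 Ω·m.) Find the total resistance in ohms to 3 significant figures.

Seg 1: A = π(0.127/2 mm)² = π(6.3500e-05 m)² = 1.267e-08 m²
R_1 = (2.77×10^-8)(172)/(1.267e-08) = 376.1 Ω
Seg 2: A = π(0.812/2 mm)² = π(4.0600e-04 m)² = 5.178e-07 m²
R_2 = (1.72×10^-8)(743)/(5.178e-07) = 24.68 Ω
Seg 3: A = π(d/2)² = π(9.3500e-04 m)² = 2.746e-06 m²
R_3 = (2.77×10^-8)(646)/(2.746e-06) = 6.515 Ω
R_total = R_1 + R_2 + R_3 = 407 Ω

407 Ω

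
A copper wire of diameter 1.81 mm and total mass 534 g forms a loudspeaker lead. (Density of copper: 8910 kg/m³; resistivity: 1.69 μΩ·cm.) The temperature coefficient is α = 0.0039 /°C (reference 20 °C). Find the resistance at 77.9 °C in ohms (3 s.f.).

ρ = 1.69 μΩ·cm = 1.69×10^-8 Ω·m
A = π(d/2)² = π(9.0500e-04 m)² = 2.5730e-06 m²
L = m/(density·A) = 0.534/(8910×2.5730e-06) = 23.29 m
R = ρL/A = (1.69×10^-8)(23.29)/(2.5730e-06) = 0.153 Ω
R(77.9 °C) = 0.153 × (1 + 0.0039×57.9) = 0.188 Ω

0.188 Ω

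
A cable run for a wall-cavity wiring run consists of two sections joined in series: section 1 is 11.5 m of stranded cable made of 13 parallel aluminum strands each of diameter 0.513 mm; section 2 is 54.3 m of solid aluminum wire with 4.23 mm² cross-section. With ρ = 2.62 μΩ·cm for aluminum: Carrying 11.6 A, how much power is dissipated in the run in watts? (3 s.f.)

ρ = 2.62 μΩ·cm = 2.62×10^-8 Ω·m
Section 1: A_strand = π(2.5650e-04)² = 2.067e-07 m²; R₁ = ρL/(N·A_s) = (2.62×10^-8)(11.5)/(13×2.067e-07) = 0.1121 Ω
Section 2: A = 4.23 mm² = 4.230e-06 m²
R₂ = (2.62×10^-8)(54.3)/(4.230e-06) = 0.3363 Ω
R = R₁ + R₂ = 0.4485 Ω
P = I²R = (11.6)² × 0.4485 = 60.3 W

60.3 W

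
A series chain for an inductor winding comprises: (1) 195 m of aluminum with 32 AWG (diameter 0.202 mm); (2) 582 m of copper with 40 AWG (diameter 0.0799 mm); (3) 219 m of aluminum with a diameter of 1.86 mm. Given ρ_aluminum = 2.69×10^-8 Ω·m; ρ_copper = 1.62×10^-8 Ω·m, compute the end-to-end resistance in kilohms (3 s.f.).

2.05 kΩ

Seg 1: A = π(0.202/2 mm)² = π(1.0100e-04 m)² = 3.205e-08 m²
R_1 = (2.69×10^-8)(195)/(3.205e-08) = 163.7 Ω
Seg 2: A = π(0.0799/2 mm)² = π(3.9950e-05 m)² = 5.014e-09 m²
R_2 = (1.62×10^-8)(582)/(5.014e-09) = 1880 Ω
Seg 3: A = π(d/2)² = π(9.3000e-04 m)² = 2.717e-06 m²
R_3 = (2.69×10^-8)(219)/(2.717e-06) = 2.168 Ω
R_total = R_1 + R_2 + R_3 = 2.05 kΩ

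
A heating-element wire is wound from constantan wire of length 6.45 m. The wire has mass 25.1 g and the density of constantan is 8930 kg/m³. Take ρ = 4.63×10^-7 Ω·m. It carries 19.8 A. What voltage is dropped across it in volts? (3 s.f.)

136 V

A = m/(density·L) = 0.0251/(8930×6.45) = 4.3578e-07 m²
R = ρL/A = (4.63×10^-7)(6.45)/(4.3578e-07) = 6.853 Ω
V = IR = 19.8 × 6.853 = 136 V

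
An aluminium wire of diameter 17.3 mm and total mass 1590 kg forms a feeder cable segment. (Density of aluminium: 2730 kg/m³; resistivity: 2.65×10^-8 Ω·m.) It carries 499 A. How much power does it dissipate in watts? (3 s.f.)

69600 W

A = π(d/2)² = π(8.6500e-03 m)² = 2.3506e-04 m²
L = m/(density·A) = 1590/(2730×2.3506e-04) = 2478 m
R = ρL/A = (2.65×10^-8)(2478)/(2.3506e-04) = 0.2793 Ω
P = I²R = (499)² × 0.2793 = 69600 W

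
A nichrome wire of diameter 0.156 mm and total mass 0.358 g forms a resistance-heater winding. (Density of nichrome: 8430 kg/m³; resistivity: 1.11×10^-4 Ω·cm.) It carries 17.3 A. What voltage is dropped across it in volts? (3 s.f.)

ρ = 1.11×10^-4 Ω·cm = 1.11×10^-6 Ω·m
A = π(d/2)² = π(7.8000e-05 m)² = 1.9113e-08 m²
L = m/(density·A) = 3.580×10^-4/(8430×1.9113e-08) = 2.222 m
R = ρL/A = (1.11×10^-6)(2.222)/(1.9113e-08) = 129 Ω
V = IR = 17.3 × 129 = 2230 V

2230 V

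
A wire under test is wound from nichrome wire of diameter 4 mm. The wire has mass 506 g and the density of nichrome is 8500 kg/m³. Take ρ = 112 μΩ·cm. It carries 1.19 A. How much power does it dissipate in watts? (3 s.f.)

ρ = 112 μΩ·cm = 1.12×10^-6 Ω·m
A = π(d/2)² = π(2.0000e-03 m)² = 1.2566e-05 m²
L = m/(density·A) = 0.506/(8500×1.2566e-05) = 4.737 m
R = ρL/A = (1.12×10^-6)(4.737)/(1.2566e-05) = 0.4222 Ω
P = I²R = (1.19)² × 0.4222 = 0.598 W

0.598 W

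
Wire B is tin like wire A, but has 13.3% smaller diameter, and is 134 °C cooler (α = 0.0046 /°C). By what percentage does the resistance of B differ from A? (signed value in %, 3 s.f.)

R ∝ ρL/d² with ρ ∝ (1+αΔT), so R_B/R_A = (1 − 13.3/100)⁻² × (1 − 0.0046×134)
= 1.33 × 0.3836 = 0.5103
(R_B − R_A)/R_A = 0.5103 − 1 = -49.0%

-49.0%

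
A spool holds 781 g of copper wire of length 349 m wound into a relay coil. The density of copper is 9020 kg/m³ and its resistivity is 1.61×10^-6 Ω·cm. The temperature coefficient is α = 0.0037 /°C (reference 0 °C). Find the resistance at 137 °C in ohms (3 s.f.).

ρ = 1.61×10^-6 Ω·cm = 1.61×10^-8 Ω·m
A = m/(density·L) = 0.781/(9020×349) = 2.4810e-07 m²
R = ρL/A = (1.61×10^-8)(349)/(2.4810e-07) = 22.65 Ω
R(137 °C) = 22.65 × (1 + 0.0037×137) = 34.1 Ω

34.1 Ω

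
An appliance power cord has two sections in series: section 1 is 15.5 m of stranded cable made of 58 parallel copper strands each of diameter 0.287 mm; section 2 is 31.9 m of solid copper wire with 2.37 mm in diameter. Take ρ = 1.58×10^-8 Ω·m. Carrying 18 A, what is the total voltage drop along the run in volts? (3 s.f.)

Section 1: A_strand = π(1.4350e-04)² = 6.469e-08 m²; R₁ = ρL/(N·A_s) = (1.58×10^-8)(15.5)/(58×6.469e-08) = 0.06527 Ω
Section 2: A = π(d/2)² = π(1.1850e-03 m)² = 4.412e-06 m²
R₂ = (1.58×10^-8)(31.9)/(4.412e-06) = 0.1143 Ω
R = R₁ + R₂ = 0.1795 Ω
V = IR = 18 × 0.1795 = 3.23 V

3.23 V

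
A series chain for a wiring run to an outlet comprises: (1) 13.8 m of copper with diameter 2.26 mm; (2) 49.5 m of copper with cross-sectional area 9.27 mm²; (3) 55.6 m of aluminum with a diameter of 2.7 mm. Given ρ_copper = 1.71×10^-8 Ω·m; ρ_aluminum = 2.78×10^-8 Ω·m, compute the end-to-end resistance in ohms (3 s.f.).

0.420 Ω

Seg 1: A = π(d/2)² = π(1.1300e-03 m)² = 4.011e-06 m²
R_1 = (1.71×10^-8)(13.8)/(4.011e-06) = 0.05883 Ω
Seg 2: A = 9.27 mm² = 9.270e-06 m²
R_2 = (1.71×10^-8)(49.5)/(9.270e-06) = 0.09131 Ω
Seg 3: A = π(d/2)² = π(1.3500e-03 m)² = 5.726e-06 m²
R_3 = (2.78×10^-8)(55.6)/(5.726e-06) = 0.27 Ω
R_total = R_1 + R_2 + R_3 = 0.420 Ω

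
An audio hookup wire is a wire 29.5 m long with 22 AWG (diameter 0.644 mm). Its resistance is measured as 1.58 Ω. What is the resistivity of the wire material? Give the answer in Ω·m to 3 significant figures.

1.74×10^-8 Ω·m

A = π(0.644/2 mm)² = π(3.2200e-04 m)² = 3.257e-07 m²
ρ = RA/L = (1.58)(3.257e-07)/(29.5) = 1.74×10^-8 Ω·m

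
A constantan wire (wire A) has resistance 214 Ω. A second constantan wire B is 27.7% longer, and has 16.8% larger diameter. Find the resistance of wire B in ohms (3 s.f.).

200 Ω

R ∝ L/d², so R_B/R_A = (1 + 27.7/100) × (1 + 16.8/100)⁻²
= 1.277 × 0.733 = 0.9361
R_B = 0.9361 × 214 = 200 Ω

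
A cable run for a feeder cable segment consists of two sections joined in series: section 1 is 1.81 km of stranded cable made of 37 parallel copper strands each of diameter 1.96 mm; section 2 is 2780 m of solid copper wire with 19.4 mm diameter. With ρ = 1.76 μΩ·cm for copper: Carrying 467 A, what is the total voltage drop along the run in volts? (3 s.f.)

ρ = 1.76 μΩ·cm = 1.76×10^-8 Ω·m
Section 1: A_strand = π(9.8000e-04)² = 3.017e-06 m²; R₁ = ρL/(N·A_s) = (1.76×10^-8)(1810)/(37×3.017e-06) = 0.2854 Ω
Section 2: A = π(d/2)² = π(9.7000e-03 m)² = 2.956e-04 m²
R₂ = (1.76×10^-8)(2780)/(2.956e-04) = 0.1655 Ω
R = R₁ + R₂ = 0.4509 Ω
V = IR = 467 × 0.4509 = 211 V

211 V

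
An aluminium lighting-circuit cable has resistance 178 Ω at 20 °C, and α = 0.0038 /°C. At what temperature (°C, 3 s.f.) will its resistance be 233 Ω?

101 °C

R = R₀(1 + α(T − T₀)) ⇒ T = T₀ + (R/R₀ − 1)/α
T = 20 + (233/178 − 1)/0.0038 = 20 + (0.309)/0.0038 = 101 °C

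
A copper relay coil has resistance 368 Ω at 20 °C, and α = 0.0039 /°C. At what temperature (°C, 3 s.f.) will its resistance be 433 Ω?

R = R₀(1 + α(T − T₀)) ⇒ T = T₀ + (R/R₀ − 1)/α
T = 20 + (433/368 − 1)/0.0039 = 20 + (0.1766)/0.0039 = 65.3 °C

65.3 °C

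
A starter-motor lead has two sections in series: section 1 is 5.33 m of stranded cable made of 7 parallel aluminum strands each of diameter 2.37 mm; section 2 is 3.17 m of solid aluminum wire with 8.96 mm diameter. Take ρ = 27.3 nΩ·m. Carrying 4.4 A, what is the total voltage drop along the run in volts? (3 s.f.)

0.0268 V

ρ = 27.3 nΩ·m = 2.73×10^-8 Ω·m
Section 1: A_strand = π(1.1850e-03)² = 4.412e-06 m²; R₁ = ρL/(N·A_s) = (2.73×10^-8)(5.33)/(7×4.412e-06) = 0.004712 Ω
Section 2: A = π(d/2)² = π(4.4800e-03 m)² = 6.305e-05 m²
R₂ = (2.73×10^-8)(3.17)/(6.305e-05) = 0.001373 Ω
R = R₁ + R₂ = 0.006085 Ω
V = IR = 4.4 × 0.006085 = 0.0268 V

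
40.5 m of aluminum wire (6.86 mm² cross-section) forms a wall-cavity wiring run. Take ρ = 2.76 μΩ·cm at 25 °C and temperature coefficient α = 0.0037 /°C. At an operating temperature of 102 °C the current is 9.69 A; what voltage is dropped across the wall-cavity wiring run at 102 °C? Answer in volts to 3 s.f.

2.03 V

ρ = 2.76 μΩ·cm = 2.76×10^-8 Ω·m
A = 6.86 mm² = 6.860e-06 m²
R₍25₎ = ρL/A = (2.76×10^-8)(40.5)/(6.860e-06) = 0.1629 Ω
R₍102₎ = R₍25₎(1 + αΔT) = 0.1629 × (1 + 0.0037×77) = 0.2094 Ω
V = IR = 9.69 × 0.2094 = 2.03 V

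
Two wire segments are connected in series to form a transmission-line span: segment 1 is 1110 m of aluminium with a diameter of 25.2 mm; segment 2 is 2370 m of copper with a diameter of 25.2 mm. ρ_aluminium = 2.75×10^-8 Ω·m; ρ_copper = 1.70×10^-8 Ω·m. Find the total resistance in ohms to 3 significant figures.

Segment 1: A = π(d/2)² = π(1.2600e-02 m)² = 4.988e-04 m²
R₁ = ρL/A = (2.75×10^-8)(1110)/(4.988e-04) = 0.0612 Ω
R₂ = (1.70×10^-8)(2370)/(4.988e-04) = 0.08078 Ω
R = R₁ + R₂ = 0.142 Ω

0.142 Ω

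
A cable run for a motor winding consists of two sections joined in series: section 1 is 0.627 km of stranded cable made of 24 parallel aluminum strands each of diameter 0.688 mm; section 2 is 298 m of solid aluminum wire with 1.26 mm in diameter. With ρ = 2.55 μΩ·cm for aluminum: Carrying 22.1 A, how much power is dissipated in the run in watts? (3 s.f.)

3850 W

ρ = 2.55 μΩ·cm = 2.55×10^-8 Ω·m
Section 1: A_strand = π(3.4400e-04)² = 3.718e-07 m²; R₁ = ρL/(N·A_s) = (2.55×10^-8)(627)/(24×3.718e-07) = 1.792 Ω
Section 2: A = π(d/2)² = π(6.3000e-04 m)² = 1.247e-06 m²
R₂ = (2.55×10^-8)(298)/(1.247e-06) = 6.094 Ω
R = R₁ + R₂ = 7.886 Ω
P = I²R = (22.1)² × 7.886 = 3850 W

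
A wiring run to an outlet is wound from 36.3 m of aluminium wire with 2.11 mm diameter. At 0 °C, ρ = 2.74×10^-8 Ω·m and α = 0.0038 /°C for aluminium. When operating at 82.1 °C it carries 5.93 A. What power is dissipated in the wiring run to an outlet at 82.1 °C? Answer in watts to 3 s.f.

A = π(d/2)² = π(1.0550e-03 m)² = 3.497e-06 m²
R₍0₎ = ρL/A = (2.74×10^-8)(36.3)/(3.497e-06) = 0.2844 Ω
R₍82.1₎ = R₍0₎(1 + αΔT) = 0.2844 × (1 + 0.0038×82.1) = 0.3732 Ω
P = I²R = (5.93)² × 0.3732 = 13.1 W

13.1 W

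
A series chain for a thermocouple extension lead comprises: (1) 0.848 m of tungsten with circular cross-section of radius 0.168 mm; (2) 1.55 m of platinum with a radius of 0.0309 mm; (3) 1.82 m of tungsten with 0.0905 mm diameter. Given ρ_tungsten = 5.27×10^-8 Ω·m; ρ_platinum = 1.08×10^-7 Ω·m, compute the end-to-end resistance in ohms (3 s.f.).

Seg 1: A = πr² = π(1.6800e-04 m)² = 8.867e-08 m²
R_1 = (5.27×10^-8)(0.848)/(8.867e-08) = 0.504 Ω
Seg 2: A = πr² = π(3.0900e-05 m)² = 3.000e-09 m²
R_2 = (1.08×10^-7)(1.55)/(3.000e-09) = 55.81 Ω
Seg 3: A = π(d/2)² = π(4.5250e-05 m)² = 6.433e-09 m²
R_3 = (5.27×10^-8)(1.82)/(6.433e-09) = 14.91 Ω
R_total = R_1 + R_2 + R_3 = 71.2 Ω

71.2 Ω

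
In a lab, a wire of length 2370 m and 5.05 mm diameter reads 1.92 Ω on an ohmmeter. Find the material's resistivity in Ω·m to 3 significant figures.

1.62×10^-8 Ω·m

A = π(d/2)² = π(2.5250e-03 m)² = 2.003e-05 m²
ρ = RA/L = (1.92)(2.003e-05)/(2370) = 1.62×10^-8 Ω·m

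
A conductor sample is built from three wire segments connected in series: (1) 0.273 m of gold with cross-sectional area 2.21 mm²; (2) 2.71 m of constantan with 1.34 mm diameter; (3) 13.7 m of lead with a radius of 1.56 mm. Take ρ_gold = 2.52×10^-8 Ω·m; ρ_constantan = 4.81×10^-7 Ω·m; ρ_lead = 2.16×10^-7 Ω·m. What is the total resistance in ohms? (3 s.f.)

1.31 Ω

Seg 1: A = 2.21 mm² = 2.210e-06 m²
R_1 = (2.52×10^-8)(0.273)/(2.210e-06) = 0.003113 Ω
Seg 2: A = π(d/2)² = π(6.7000e-04 m)² = 1.410e-06 m²
R_2 = (4.81×10^-7)(2.71)/(1.410e-06) = 0.9243 Ω
Seg 3: A = πr² = π(1.5600e-03 m)² = 7.645e-06 m²
R_3 = (2.16×10^-7)(13.7)/(7.645e-06) = 0.3871 Ω
R_total = R_1 + R_2 + R_3 = 1.31 Ω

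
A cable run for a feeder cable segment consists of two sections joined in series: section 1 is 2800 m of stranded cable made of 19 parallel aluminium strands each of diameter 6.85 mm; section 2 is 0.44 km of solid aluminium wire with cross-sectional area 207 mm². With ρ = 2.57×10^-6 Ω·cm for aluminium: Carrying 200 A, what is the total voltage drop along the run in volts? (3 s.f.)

ρ = 2.57×10^-6 Ω·cm = 2.57×10^-8 Ω·m
Section 1: A_strand = π(3.4250e-03)² = 3.685e-05 m²; R₁ = ρL/(N·A_s) = (2.57×10^-8)(2800)/(19×3.685e-05) = 0.1028 Ω
Section 2: A = 207 mm² = 2.070e-04 m²
R₂ = (2.57×10^-8)(440)/(2.070e-04) = 0.05463 Ω
R = R₁ + R₂ = 0.1574 Ω
V = IR = 200 × 0.1574 = 31.5 V

31.5 V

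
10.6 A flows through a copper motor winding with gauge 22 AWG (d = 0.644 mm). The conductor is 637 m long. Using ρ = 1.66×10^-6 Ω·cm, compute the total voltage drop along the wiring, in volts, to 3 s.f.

344 V

ρ = 1.66×10^-6 Ω·cm = 1.66×10^-8 Ω·m
A = π(0.644/2 mm)² = π(3.2200e-04 m)² = 3.257e-07 m²
R = ρL/A = (1.66×10^-8)(637)/(3.257e-07) = 32.46 Ω
V = IR = 10.6 × 32.46 = 344 V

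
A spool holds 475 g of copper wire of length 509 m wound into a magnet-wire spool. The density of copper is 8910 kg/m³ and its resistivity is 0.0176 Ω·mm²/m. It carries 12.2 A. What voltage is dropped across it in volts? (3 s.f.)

1040 V

ρ = 0.0176 Ω·mm²/m = 1.76×10^-8 Ω·m
A = m/(density·L) = 0.475/(8910×509) = 1.0474e-07 m²
R = ρL/A = (1.76×10^-8)(509)/(1.0474e-07) = 85.53 Ω
V = IR = 12.2 × 85.53 = 1040 V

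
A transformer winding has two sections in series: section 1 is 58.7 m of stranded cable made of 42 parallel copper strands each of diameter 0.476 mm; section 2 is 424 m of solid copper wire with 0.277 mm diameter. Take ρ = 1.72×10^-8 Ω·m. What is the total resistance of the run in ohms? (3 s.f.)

Section 1: A_strand = π(2.3800e-04)² = 1.780e-07 m²; R₁ = ρL/(N·A_s) = (1.72×10^-8)(58.7)/(42×1.780e-07) = 0.1351 Ω
Section 2: A = π(d/2)² = π(1.3850e-04 m)² = 6.026e-08 m²
R₂ = (1.72×10^-8)(424)/(6.026e-08) = 121 Ω
R = R₁ + R₂ = 121 Ω

121 Ω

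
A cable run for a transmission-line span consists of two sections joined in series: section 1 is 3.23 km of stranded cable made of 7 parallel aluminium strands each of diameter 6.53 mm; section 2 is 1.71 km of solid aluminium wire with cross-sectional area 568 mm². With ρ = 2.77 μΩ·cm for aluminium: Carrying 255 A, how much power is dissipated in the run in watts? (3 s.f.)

30200 W

ρ = 2.77 μΩ·cm = 2.77×10^-8 Ω·m
Section 1: A_strand = π(3.2650e-03)² = 3.349e-05 m²; R₁ = ρL/(N·A_s) = (2.77×10^-8)(3230)/(7×3.349e-05) = 0.3817 Ω
Section 2: A = 568 mm² = 5.680e-04 m²
R₂ = (2.77×10^-8)(1710)/(5.680e-04) = 0.08339 Ω
R = R₁ + R₂ = 0.465 Ω
P = I²R = (255)² × 0.465 = 30200 W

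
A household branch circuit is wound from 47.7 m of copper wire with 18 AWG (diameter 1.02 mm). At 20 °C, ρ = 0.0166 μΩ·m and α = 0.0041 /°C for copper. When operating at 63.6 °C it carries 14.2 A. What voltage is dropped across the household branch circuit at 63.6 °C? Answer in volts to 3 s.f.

16.2 V

ρ = 0.0166 μΩ·m = 1.66×10^-8 Ω·m
A = π(1.02/2 mm)² = π(5.1000e-04 m)² = 8.171e-07 m²
R₍20₎ = ρL/A = (1.66×10^-8)(47.7)/(8.171e-07) = 0.969 Ω
R₍63.6₎ = R₍20₎(1 + αΔT) = 0.969 × (1 + 0.0041×43.6) = 1.142 Ω
V = IR = 14.2 × 1.142 = 16.2 V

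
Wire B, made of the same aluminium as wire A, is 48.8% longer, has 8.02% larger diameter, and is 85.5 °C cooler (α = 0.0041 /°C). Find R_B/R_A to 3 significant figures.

0.828

R ∝ ρL/d² with ρ ∝ (1+αΔT), so R_B/R_A = (1 + 48.8/100) × (1 + 8.02/100)⁻² × (1 − 0.0041×85.5)
= 1.488 × 0.857 × 0.6494 = 0.828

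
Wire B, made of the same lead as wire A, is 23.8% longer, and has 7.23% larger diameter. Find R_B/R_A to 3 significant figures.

1.08

R ∝ L/d², so R_B/R_A = (1 + 23.8/100) × (1 + 7.23/100)⁻²
= 1.238 × 0.8697 = 1.08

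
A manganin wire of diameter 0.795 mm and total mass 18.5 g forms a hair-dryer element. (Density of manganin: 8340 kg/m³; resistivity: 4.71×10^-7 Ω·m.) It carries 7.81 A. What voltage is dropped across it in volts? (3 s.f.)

33.1 V

A = π(d/2)² = π(3.9750e-04 m)² = 4.9639e-07 m²
L = m/(density·A) = 0.0185/(8340×4.9639e-07) = 4.469 m
R = ρL/A = (4.71×10^-7)(4.469)/(4.9639e-07) = 4.24 Ω
V = IR = 7.81 × 4.24 = 33.1 V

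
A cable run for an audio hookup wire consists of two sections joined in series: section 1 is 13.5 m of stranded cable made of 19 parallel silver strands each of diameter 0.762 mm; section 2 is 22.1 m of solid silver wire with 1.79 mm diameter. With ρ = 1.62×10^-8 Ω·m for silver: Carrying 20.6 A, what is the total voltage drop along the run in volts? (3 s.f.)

Section 1: A_strand = π(3.8100e-04)² = 4.560e-07 m²; R₁ = ρL/(N·A_s) = (1.62×10^-8)(13.5)/(19×4.560e-07) = 0.02524 Ω
Section 2: A = π(d/2)² = π(8.9500e-04 m)² = 2.516e-06 m²
R₂ = (1.62×10^-8)(22.1)/(2.516e-06) = 0.1423 Ω
R = R₁ + R₂ = 0.1675 Ω
V = IR = 20.6 × 0.1675 = 3.45 V

3.45 V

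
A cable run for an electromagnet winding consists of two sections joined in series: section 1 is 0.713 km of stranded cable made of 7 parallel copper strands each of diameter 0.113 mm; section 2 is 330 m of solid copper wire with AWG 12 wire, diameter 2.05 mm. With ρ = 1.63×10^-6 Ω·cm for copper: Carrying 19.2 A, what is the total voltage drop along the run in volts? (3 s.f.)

3210 V

ρ = 1.63×10^-6 Ω·cm = 1.63×10^-8 Ω·m
Section 1: A_strand = π(5.6500e-05)² = 1.003e-08 m²; R₁ = ρL/(N·A_s) = (1.63×10^-8)(713)/(7×1.003e-08) = 165.6 Ω
Section 2: A = π(2.05/2 mm)² = π(1.0250e-03 m)² = 3.301e-06 m²
R₂ = (1.63×10^-8)(330)/(3.301e-06) = 1.63 Ω
R = R₁ + R₂ = 167.2 Ω
V = IR = 19.2 × 167.2 = 3210 V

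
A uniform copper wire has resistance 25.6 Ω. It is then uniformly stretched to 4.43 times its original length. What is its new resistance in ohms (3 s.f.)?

502 Ω

Volume constant ⇒ A' = A/k with k = 4.43. R' = ρ(kL)/(A/k) = k²R.
R' = 19.62 × 25.6 = 502 Ω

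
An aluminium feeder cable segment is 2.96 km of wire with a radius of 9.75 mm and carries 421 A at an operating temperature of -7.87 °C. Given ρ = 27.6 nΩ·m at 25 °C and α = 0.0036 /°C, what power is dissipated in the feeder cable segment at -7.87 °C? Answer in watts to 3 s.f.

ρ = 27.6 nΩ·m = 2.76×10^-8 Ω·m
A = πr² = π(9.7500e-03 m)² = 2.986e-04 m²
R₍25₎ = ρL/A = (2.76×10^-8)(2960)/(2.986e-04) = 0.2736 Ω
R₍-7.87₎ = R₍25₎(1 + αΔT) = 0.2736 × (1 + 0.0036×-32.9) = 0.2412 Ω
P = I²R = (421)² × 0.2412 = 42700 W

42700 W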